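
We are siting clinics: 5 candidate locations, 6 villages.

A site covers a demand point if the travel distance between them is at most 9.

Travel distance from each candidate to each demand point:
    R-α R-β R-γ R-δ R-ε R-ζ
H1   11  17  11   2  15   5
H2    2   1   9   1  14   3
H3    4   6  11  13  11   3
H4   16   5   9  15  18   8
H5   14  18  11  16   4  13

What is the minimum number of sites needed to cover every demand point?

2

Coverage sets (demand points within 9 of each site):
  H1: {R-δ, R-ζ}
  H2: {R-α, R-β, R-γ, R-δ, R-ζ}
  H3: {R-α, R-β, R-ζ}
  H4: {R-β, R-γ, R-ζ}
  H5: {R-ε}
No single site covers all 6 demand points.
But {H2, H5} covers everything, so the minimum is 2.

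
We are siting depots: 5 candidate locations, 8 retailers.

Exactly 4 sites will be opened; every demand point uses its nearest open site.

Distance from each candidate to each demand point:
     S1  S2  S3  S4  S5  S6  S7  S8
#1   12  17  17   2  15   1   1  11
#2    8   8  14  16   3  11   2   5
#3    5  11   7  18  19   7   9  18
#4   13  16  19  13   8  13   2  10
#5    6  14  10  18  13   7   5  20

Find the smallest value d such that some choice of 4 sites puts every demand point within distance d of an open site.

Open {#1, #2, #3, #4}.
  Farthest demand point is S2 at distance 8 (to #2); all others are ≤ 8.
With {#1, #2, #3, #5} the worst case is 8.
With {#1, #2, #4, #5} the worst case is 10.
No size-4 selection achieves below 8.

8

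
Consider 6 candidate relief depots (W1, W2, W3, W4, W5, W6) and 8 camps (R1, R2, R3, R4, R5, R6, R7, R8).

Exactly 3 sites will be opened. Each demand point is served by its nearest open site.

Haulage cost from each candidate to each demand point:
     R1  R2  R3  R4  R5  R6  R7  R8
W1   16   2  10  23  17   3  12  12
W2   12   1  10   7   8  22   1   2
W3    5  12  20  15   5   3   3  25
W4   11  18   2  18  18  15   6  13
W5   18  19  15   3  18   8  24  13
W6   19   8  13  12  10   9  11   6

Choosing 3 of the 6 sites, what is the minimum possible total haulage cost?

26

Open {W2, W3, W4}.
  R1→W3 5, R2→W2 1, R3→W4 2, R4→W2 7, R5→W3 5, R6→W3 3, R7→W2 1, R8→W2 2  ⇒ total 26.
Compare {W2, W3, W5}: total 30.
Compare {W1, W2, W3}: total 34.
No size-3 selection does better; minimum is 26.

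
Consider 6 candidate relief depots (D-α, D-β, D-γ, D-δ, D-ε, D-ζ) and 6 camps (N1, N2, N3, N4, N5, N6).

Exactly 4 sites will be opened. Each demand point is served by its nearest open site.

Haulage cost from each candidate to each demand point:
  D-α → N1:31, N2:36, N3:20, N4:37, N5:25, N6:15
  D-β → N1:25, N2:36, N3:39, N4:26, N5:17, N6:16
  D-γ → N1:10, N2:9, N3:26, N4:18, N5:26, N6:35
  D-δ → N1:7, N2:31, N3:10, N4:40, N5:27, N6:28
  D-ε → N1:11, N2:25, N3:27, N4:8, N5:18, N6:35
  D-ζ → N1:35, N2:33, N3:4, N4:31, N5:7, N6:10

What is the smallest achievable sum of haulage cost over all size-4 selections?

45

Open {D-γ, D-δ, D-ε, D-ζ}.
  N1→D-δ 7, N2→D-γ 9, N3→D-ζ 4, N4→D-ε 8, N5→D-ζ 7, N6→D-ζ 10  ⇒ total 45.
Compare {D-α, D-γ, D-ε, D-ζ}: total 48.
Compare {D-β, D-γ, D-ε, D-ζ}: total 48.
No size-4 selection does better; minimum is 45.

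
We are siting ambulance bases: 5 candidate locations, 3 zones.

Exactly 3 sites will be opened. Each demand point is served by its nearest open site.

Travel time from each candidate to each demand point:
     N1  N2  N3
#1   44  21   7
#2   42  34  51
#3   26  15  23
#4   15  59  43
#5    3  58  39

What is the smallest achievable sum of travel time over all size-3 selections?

25

Open {#1, #3, #5}.
  N1→#5 3, N2→#3 15, N3→#1 7  ⇒ total 25.
Compare {#1, #2, #5}: total 31.
Compare {#1, #4, #5}: total 31.
No size-3 selection does better; minimum is 25.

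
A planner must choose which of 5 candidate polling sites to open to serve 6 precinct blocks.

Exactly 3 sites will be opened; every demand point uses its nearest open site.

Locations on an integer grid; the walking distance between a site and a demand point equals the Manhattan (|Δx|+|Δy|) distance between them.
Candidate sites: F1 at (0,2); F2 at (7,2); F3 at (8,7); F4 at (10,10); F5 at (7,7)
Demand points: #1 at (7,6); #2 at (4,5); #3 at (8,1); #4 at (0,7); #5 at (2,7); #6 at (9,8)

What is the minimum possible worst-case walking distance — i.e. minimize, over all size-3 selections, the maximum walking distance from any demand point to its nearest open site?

Open {F1, F2, F5}.
  Farthest demand point is #2 at walking distance 5 (to F5); all others are ≤ 5.
With {F1, F2, F3} the worst case is 6.
With {F1, F3, F4} the worst case is 6.
No size-3 selection achieves below 5.

5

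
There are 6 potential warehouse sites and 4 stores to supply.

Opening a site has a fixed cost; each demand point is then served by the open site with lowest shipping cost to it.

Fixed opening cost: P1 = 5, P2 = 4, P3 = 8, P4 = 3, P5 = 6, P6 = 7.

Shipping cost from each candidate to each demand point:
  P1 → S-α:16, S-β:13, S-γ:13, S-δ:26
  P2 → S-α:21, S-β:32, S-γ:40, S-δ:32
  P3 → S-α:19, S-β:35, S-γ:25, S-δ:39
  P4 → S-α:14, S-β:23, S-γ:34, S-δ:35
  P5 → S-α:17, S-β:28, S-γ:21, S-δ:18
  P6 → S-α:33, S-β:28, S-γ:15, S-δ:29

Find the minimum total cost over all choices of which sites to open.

Open {P1, P5}: assign each demand point to its cheapest open site.
  S-α→P1 16, S-β→P1 13, S-γ→P1 13, S-δ→P5 18
  shipping cost 60, fixed 11 → total 71.
Compare {P1, P4, P5}: shipping cost 58 + fixed 14 = 72.
Compare {P1}: shipping cost 68 + fixed 5 = 73.
Compare {P1, P4}: shipping cost 66 + fixed 8 = 74.
All other subsets cost ≥ 72. Minimum total cost: 71.

71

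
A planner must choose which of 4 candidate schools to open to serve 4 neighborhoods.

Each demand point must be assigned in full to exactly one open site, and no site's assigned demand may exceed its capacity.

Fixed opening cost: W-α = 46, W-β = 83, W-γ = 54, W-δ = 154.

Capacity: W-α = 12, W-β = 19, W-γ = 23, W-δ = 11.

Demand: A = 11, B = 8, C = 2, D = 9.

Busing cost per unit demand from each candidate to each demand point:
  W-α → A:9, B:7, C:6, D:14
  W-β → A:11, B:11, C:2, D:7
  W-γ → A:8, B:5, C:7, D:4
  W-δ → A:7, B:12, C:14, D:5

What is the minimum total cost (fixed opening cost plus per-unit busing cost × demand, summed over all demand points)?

289

Open {W-α, W-γ}; cheapest assignment that respects the capacities:
  W-α (cap 12, load 11): A — cost 11×9 = 99
  W-γ (cap 23, load 19): B, C, D — cost 8×5 + 2×7 + 9×4 = 90
  Shipping 189, fixed 100 → total 289.
  Any other capacity-feasible assignment to {W-α, W-γ} ships for at least 189.
Compare {W-β, W-γ}: its best feasible assignment gives total 332.
Compare {W-α, W-β, W-γ}: its best feasible assignment gives total 362.
Every other set of open sites that can feasibly serve all demand totals ≥ 332 even under its best assignment. Minimum: 289.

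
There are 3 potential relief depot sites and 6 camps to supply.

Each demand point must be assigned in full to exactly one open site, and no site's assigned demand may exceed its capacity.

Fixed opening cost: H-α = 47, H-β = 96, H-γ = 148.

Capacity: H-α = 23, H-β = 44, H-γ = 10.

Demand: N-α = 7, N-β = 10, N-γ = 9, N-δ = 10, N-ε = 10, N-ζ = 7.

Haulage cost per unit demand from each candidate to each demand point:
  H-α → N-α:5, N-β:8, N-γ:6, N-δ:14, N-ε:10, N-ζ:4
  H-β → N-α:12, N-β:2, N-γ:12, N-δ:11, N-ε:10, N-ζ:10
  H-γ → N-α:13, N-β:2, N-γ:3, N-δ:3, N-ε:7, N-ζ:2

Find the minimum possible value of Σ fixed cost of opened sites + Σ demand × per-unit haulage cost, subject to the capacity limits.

Open {H-α, H-β}; cheapest assignment that respects the capacities:
  H-α (cap 23, load 23): N-α, N-γ, N-ζ — cost 7×5 + 9×6 + 7×4 = 117
  H-β (cap 44, load 30): N-β, N-δ, N-ε — cost 10×2 + 10×11 + 10×10 = 230
  Shipping 347, fixed 143 → total 490.
  Any other capacity-feasible assignment to {H-α, H-β} ships for at least 347.
Compare {H-α, H-β, H-γ}: its best feasible assignment gives total 558.
Compare {H-β, H-γ}: its best feasible assignment gives total 655.
Every other set of open sites that can feasibly serve all demand totals ≥ 558 even under its best assignment. Minimum: 490.

490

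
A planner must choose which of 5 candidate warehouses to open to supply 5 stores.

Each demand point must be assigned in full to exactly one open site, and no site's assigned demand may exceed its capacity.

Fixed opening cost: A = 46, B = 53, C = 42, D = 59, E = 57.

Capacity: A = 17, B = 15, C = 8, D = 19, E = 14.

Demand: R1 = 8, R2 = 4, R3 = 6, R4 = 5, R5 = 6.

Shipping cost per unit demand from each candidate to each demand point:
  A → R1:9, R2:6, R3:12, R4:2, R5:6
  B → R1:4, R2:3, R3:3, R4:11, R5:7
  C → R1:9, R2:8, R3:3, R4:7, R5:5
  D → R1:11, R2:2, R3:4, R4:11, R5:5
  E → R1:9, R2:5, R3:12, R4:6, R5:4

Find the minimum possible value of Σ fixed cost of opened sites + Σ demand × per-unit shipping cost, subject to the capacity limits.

Open {A, B}; cheapest assignment that respects the capacities:
  A (cap 17, load 15): R2, R4, R5 — cost 4×6 + 5×2 + 6×6 = 70
  B (cap 15, load 14): R1, R3 — cost 8×4 + 6×3 = 50
  Shipping 120, fixed 99 → total 219.
  Any other capacity-feasible assignment to {A, B} ships for at least 120.
Compare {A, D}: its best feasible assignment gives total 249.
Compare {A, B, C}: its best feasible assignment gives total 249.
Every other set of open sites that can feasibly serve all demand totals ≥ 249 even under its best assignment. Minimum: 219.

219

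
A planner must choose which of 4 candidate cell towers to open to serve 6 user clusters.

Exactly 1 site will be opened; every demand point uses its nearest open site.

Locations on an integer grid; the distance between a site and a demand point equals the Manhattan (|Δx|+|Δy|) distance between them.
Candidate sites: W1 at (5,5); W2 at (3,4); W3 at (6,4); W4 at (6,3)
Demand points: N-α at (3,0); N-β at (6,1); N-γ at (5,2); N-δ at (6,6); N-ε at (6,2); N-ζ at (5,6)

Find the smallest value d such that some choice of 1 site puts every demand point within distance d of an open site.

Open {W2}.
  Farthest demand point is N-β at distance 6 (to W2); all others are ≤ 6.
With {W4} the worst case is 6.
With {W1} the worst case is 7.
No size-1 selection achieves below 6.

6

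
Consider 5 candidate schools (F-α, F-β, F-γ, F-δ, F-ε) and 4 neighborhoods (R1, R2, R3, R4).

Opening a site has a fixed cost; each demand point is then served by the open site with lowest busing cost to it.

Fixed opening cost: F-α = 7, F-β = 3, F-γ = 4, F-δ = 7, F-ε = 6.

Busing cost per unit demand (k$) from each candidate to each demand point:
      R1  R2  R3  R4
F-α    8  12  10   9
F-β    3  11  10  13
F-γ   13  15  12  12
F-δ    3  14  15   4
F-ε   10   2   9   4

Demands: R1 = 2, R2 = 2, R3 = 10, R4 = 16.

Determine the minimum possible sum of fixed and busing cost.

Open {F-β, F-ε}: assign each demand point to its cheapest open site.
  R1→F-β 2×3=6, R2→F-ε 2×2=4, R3→F-ε 10×9=90, R4→F-ε 16×4=64
  busing cost 164, fixed 9 → total 173.
Compare {F-δ, F-ε}: busing cost 164 + fixed 13 = 177.
Compare {F-β, F-γ, F-ε}: busing cost 164 + fixed 13 = 177.
Compare {F-α, F-β, F-ε}: busing cost 164 + fixed 16 = 180.
All other subsets cost ≥ 177. Minimum total cost: 173.

173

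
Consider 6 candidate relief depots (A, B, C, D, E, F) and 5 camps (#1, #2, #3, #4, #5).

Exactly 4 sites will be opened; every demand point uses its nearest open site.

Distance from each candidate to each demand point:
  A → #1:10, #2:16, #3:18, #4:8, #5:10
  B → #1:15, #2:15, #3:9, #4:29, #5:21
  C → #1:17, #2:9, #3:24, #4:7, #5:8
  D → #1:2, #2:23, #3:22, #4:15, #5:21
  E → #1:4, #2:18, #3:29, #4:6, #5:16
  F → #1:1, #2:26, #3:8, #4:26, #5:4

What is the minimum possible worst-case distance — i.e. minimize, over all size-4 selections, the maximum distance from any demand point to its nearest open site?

9

Open {A, B, C, D}.
  Farthest demand point is #2 at distance 9 (to C); all others are ≤ 9.
With {A, B, C, E} the worst case is 9.
With {A, B, C, F} the worst case is 9.
No size-4 selection achieves below 9.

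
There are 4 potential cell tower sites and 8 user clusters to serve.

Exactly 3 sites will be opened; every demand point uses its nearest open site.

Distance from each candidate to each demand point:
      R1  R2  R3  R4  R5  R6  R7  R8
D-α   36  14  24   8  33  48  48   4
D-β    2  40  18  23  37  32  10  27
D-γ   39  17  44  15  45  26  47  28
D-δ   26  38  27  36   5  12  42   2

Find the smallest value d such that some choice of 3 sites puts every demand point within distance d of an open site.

18

Open {D-α, D-β, D-δ}.
  Farthest demand point is R3 at distance 18 (to D-β); all others are ≤ 18.
With {D-β, D-γ, D-δ} the worst case is 18.
With {D-α, D-β, D-γ} the worst case is 33.
No size-3 selection achieves below 18.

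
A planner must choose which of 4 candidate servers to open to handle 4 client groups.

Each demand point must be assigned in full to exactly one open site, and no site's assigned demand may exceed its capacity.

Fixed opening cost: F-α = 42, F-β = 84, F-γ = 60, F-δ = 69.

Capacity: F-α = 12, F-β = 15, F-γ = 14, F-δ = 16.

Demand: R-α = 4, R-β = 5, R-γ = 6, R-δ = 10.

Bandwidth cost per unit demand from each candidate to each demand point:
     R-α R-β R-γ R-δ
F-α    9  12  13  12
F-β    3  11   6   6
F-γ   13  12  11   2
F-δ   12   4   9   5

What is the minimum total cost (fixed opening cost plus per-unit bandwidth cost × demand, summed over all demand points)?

Open {F-β, F-γ}; cheapest assignment that respects the capacities:
  F-β (cap 15, load 15): R-α, R-β, R-γ — cost 4×3 + 5×11 + 6×6 = 103
  F-γ (cap 14, load 10): R-δ — cost 10×2 = 20
  Shipping 123, fixed 144 → total 267.
  Any other capacity-feasible assignment to {F-β, F-γ} ships for at least 123.
Compare {F-β, F-δ}: its best feasible assignment gives total 271.
Compare {F-γ, F-δ}: its best feasible assignment gives total 271.
Every other set of open sites that can feasibly serve all demand totals ≥ 271 even under its best assignment. Minimum: 267.

267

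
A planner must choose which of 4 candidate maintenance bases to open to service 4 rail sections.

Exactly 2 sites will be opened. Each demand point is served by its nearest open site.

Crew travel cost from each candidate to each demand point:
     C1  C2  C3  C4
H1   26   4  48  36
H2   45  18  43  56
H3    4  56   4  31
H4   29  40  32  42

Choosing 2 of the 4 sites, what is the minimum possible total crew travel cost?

43

Open {H1, H3}.
  C1→H3 4, C2→H1 4, C3→H3 4, C4→H3 31  ⇒ total 43.
Compare {H2, H3}: total 57.
Compare {H3, H4}: total 79.
No size-2 selection does better; minimum is 43.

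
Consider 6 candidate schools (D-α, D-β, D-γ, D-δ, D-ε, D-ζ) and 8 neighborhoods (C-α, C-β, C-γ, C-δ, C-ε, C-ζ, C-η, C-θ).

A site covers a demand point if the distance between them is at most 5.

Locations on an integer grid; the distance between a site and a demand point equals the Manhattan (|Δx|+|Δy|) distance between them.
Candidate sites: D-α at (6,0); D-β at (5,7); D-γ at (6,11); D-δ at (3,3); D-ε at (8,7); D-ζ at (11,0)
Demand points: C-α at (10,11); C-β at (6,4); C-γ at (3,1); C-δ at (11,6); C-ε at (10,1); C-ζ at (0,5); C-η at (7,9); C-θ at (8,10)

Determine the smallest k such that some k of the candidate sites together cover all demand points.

4

Coverage sets (demand points within 5 of each site):
  D-α: {C-β, C-γ, C-ε}
  D-β: {C-β, C-η}
  D-γ: {C-α, C-η, C-θ}
  D-δ: {C-β, C-γ, C-ζ}
  D-ε: {C-β, C-δ, C-η, C-θ}
  D-ζ: {C-ε}
No 3 sites suffice: every size-3 union leaves at least one demand point uncovered.
But {D-α, D-γ, D-δ, D-ε} covers everything, so the minimum is 4.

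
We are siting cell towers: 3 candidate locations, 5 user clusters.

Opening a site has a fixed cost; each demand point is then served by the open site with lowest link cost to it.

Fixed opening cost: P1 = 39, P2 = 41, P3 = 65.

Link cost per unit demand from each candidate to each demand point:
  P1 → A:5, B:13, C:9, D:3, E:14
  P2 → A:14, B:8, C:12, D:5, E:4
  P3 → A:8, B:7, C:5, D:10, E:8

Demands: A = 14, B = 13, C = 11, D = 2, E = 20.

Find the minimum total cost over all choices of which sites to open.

439

Open {P1, P2}: assign each demand point to its cheapest open site.
  A→P1 14×5=70, B→P2 13×8=104, C→P1 11×9=99, D→P1 2×3=6, E→P2 20×4=80
  link cost 359, fixed 80 → total 439.
Compare {P1, P2, P3}: link cost 302 + fixed 145 = 447.
Compare {P2, P3}: link cost 348 + fixed 106 = 454.
Compare {P1, P3}: link cost 382 + fixed 104 = 486.
All other subsets cost ≥ 447. Minimum total cost: 439.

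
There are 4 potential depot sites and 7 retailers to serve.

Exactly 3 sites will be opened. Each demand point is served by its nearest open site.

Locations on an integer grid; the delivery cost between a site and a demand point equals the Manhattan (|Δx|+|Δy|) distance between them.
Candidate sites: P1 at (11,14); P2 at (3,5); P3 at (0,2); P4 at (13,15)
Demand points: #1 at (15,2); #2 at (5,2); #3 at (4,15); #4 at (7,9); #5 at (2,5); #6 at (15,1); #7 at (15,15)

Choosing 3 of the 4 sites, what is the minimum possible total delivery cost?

Open {P1, P2, P4}.
  #1→P2 15, #2→P2 5, #3→P1 8, #4→P2 8, #5→P2 1, #6→P2 16, #7→P4 2  ⇒ total 55.
Compare {P2, P3, P4}: total 56.
Compare {P1, P2, P3}: total 58.
No size-3 selection does better; minimum is 55.

55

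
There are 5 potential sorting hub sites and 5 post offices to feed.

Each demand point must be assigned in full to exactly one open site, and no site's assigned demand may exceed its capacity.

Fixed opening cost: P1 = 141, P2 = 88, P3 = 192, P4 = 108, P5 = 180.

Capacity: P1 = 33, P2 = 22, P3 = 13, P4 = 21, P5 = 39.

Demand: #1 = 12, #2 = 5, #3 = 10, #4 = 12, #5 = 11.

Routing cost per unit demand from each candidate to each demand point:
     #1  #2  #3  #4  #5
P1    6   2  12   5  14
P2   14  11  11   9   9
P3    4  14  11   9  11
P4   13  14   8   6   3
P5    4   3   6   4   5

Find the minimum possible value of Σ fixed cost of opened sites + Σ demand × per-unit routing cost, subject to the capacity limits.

492

Open {P4, P5}; cheapest assignment that respects the capacities:
  P4 (cap 21, load 11): #5 — cost 11×3 = 33
  P5 (cap 39, load 39): #1, #2, #3, #4 — cost 12×4 + 5×3 + 10×6 + 12×4 = 171
  Shipping 204, fixed 288 → total 492.
  Any other capacity-feasible assignment to {P4, P5} ships for at least 204.
Compare {P1, P4}: its best feasible assignment gives total 504.
Compare {P2, P5}: its best feasible assignment gives total 538.
Every other set of open sites that can feasibly serve all demand totals ≥ 504 even under its best assignment. Minimum: 492.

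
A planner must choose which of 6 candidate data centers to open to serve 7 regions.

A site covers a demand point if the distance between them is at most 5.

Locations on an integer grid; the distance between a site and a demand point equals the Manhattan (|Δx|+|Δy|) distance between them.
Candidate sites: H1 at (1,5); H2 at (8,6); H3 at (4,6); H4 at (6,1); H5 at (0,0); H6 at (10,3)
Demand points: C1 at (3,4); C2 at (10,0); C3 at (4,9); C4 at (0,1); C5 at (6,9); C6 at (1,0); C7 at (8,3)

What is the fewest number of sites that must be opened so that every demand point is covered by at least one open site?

3

Coverage sets (demand points within 5 of each site):
  H1: {C1, C4, C6}
  H2: {C5, C7}
  H3: {C1, C3, C5}
  H4: {C2, C7}
  H5: {C4, C6}
  H6: {C2, C7}
No 2 sites suffice: every size-2 union leaves at least one demand point uncovered.
But {H1, H3, H4} covers everything, so the minimum is 3.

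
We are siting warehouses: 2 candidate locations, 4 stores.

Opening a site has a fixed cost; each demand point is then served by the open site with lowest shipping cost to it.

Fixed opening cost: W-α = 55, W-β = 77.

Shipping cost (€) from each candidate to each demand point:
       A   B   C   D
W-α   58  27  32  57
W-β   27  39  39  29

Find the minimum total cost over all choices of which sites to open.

211

Open {W-β}: assign each demand point to its cheapest open site.
  A→W-β 27, B→W-β 39, C→W-β 39, D→W-β 29
  shipping cost 134, fixed 77 → total 211.
Compare {W-α}: shipping cost 174 + fixed 55 = 229.
Compare {W-α, W-β}: shipping cost 115 + fixed 132 = 247.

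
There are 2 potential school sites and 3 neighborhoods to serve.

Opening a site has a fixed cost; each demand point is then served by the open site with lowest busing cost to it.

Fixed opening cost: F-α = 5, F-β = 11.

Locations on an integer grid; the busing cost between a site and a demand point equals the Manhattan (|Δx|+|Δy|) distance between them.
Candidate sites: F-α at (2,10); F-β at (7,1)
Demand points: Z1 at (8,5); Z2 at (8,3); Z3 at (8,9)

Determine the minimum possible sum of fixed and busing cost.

Open {F-β}: assign each demand point to its cheapest open site.
  Z1→F-β 5, Z2→F-β 3, Z3→F-β 9
  busing cost 17, fixed 11 → total 28.
Compare {F-α, F-β}: busing cost 15 + fixed 16 = 31.
Compare {F-α}: busing cost 31 + fixed 5 = 36.

28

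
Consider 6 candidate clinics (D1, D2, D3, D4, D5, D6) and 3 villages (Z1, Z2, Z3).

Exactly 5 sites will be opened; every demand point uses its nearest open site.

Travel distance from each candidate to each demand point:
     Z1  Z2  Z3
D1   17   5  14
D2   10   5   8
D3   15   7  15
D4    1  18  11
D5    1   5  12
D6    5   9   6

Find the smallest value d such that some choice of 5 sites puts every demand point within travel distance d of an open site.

Open {D1, D2, D3, D4, D6}.
  Farthest demand point is Z3 at travel distance 6 (to D6); all others are ≤ 6.
With {D1, D2, D3, D5, D6} the worst case is 6.
With {D1, D2, D4, D5, D6} the worst case is 6.
No size-5 selection achieves below 6.

6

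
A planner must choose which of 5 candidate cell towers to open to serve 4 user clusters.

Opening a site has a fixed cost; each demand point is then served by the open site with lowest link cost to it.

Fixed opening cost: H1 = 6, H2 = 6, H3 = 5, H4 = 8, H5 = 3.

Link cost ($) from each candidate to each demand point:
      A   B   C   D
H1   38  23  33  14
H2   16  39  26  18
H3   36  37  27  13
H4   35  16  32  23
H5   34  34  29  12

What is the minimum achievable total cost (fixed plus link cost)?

Open {H2, H4, H5}: assign each demand point to its cheapest open site.
  A→H2 16, B→H4 16, C→H2 26, D→H5 12
  link cost 70, fixed 17 → total 87.
Compare {H2, H4}: link cost 76 + fixed 14 = 90.
Compare {H2, H3, H4}: link cost 71 + fixed 19 = 90.
Compare {H1, H2}: link cost 79 + fixed 12 = 91.
All other subsets cost ≥ 90. Minimum total cost: 87.

87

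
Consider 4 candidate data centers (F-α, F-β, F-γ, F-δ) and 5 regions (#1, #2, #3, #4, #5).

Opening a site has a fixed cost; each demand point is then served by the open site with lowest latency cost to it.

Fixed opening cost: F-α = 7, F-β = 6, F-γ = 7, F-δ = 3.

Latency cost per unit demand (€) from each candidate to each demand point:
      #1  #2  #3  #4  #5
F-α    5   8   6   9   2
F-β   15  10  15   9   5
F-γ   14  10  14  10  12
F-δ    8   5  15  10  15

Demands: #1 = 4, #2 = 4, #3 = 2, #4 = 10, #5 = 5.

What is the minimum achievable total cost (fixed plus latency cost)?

Open {F-α, F-δ}: assign each demand point to its cheapest open site.
  #1→F-α 4×5=20, #2→F-δ 4×5=20, #3→F-α 2×6=12, #4→F-α 10×9=90, #5→F-α 5×2=10
  latency cost 152, fixed 10 → total 162.
Compare {F-α, F-β, F-δ}: latency cost 152 + fixed 16 = 168.
Compare {F-α, F-γ, F-δ}: latency cost 152 + fixed 17 = 169.
Compare {F-α}: latency cost 164 + fixed 7 = 171.
All other subsets cost ≥ 168. Minimum total cost: 162.

162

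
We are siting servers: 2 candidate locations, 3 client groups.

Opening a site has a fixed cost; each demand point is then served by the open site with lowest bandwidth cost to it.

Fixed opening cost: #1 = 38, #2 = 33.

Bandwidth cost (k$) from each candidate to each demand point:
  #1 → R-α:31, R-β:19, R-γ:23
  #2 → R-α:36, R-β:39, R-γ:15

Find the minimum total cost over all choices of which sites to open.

Open {#1}: assign each demand point to its cheapest open site.
  R-α→#1 31, R-β→#1 19, R-γ→#1 23
  bandwidth cost 73, fixed 38 → total 111.
Compare {#2}: bandwidth cost 90 + fixed 33 = 123.
Compare {#1, #2}: bandwidth cost 65 + fixed 71 = 136.

111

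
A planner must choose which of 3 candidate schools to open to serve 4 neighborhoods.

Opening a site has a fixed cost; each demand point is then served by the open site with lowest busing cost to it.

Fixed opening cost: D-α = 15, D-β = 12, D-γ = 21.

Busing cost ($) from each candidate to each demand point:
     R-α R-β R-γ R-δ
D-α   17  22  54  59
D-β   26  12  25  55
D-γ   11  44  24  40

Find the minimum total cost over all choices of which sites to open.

Open {D-β, D-γ}: assign each demand point to its cheapest open site.
  R-α→D-γ 11, R-β→D-β 12, R-γ→D-γ 24, R-δ→D-γ 40
  busing cost 87, fixed 33 → total 120.
Compare {D-β}: busing cost 118 + fixed 12 = 130.
Compare {D-α, D-γ}: busing cost 97 + fixed 36 = 133.
Compare {D-α, D-β, D-γ}: busing cost 87 + fixed 48 = 135.
All other subsets cost ≥ 130. Minimum total cost: 120.

120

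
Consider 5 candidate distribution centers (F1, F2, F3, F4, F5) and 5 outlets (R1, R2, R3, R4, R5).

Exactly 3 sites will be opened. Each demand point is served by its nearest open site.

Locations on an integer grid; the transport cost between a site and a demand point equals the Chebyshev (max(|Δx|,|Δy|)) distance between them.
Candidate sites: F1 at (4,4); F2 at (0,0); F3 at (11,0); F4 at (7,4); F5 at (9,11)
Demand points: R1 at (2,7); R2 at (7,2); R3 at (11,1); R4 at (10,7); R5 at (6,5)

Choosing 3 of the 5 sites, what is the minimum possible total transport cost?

10

Open {F1, F3, F4}.
  R1→F1 3, R2→F4 2, R3→F3 1, R4→F4 3, R5→F4 1  ⇒ total 10.
Compare {F2, F3, F4}: total 12.
Compare {F3, F4, F5}: total 12.
No size-3 selection does better; minimum is 10.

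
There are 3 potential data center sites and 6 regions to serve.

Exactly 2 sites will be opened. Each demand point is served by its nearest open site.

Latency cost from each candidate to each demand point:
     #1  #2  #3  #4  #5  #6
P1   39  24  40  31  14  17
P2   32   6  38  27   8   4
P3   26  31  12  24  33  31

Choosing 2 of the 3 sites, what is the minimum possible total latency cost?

Open {P2, P3}.
  #1→P3 26, #2→P2 6, #3→P3 12, #4→P3 24, #5→P2 8, #6→P2 4  ⇒ total 80.
Compare {P1, P2}: total 115.
Compare {P1, P3}: total 117.

80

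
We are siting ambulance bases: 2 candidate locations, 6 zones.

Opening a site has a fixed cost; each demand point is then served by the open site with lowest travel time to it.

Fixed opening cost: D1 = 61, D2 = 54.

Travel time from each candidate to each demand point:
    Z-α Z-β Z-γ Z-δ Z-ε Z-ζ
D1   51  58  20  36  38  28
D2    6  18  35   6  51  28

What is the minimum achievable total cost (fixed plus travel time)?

Open {D2}: assign each demand point to its cheapest open site.
  Z-α→D2 6, Z-β→D2 18, Z-γ→D2 35, Z-δ→D2 6, Z-ε→D2 51, Z-ζ→D2 28
  travel time 144, fixed 54 → total 198.
Compare {D1, D2}: travel time 116 + fixed 115 = 231.
Compare {D1}: travel time 231 + fixed 61 = 292.

198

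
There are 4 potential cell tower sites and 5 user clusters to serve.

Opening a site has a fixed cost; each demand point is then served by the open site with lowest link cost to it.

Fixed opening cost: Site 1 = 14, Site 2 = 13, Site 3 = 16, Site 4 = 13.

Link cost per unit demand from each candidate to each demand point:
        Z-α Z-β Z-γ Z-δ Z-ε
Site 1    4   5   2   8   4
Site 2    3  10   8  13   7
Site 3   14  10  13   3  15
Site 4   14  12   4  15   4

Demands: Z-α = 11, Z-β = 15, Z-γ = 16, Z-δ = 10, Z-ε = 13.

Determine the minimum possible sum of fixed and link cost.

263

Open {Site 1, Site 3}: assign each demand point to its cheapest open site.
  Z-α→Site 1 11×4=44, Z-β→Site 1 15×5=75, Z-γ→Site 1 16×2=32, Z-δ→Site 3 10×3=30, Z-ε→Site 1 13×4=52
  link cost 233, fixed 30 → total 263.
Compare {Site 1, Site 2, Site 3}: link cost 222 + fixed 43 = 265.
Compare {Site 1, Site 3, Site 4}: link cost 233 + fixed 43 = 276.
Compare {Site 1, Site 2, Site 3, Site 4}: link cost 222 + fixed 56 = 278.
All other subsets cost ≥ 265. Minimum total cost: 263.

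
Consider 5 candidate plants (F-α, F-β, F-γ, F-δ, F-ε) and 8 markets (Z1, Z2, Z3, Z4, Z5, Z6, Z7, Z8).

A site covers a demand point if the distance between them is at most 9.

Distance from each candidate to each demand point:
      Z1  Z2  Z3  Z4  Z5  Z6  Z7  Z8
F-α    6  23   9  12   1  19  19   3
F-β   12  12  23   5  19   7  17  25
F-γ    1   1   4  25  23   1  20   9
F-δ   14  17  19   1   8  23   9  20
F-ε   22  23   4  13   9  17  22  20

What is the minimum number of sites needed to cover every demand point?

Coverage sets (demand points within 9 of each site):
  F-α: {Z1, Z3, Z5, Z8}
  F-β: {Z4, Z6}
  F-γ: {Z1, Z2, Z3, Z6, Z8}
  F-δ: {Z4, Z5, Z7}
  F-ε: {Z3, Z5}
No single site covers all 8 demand points.
But {F-γ, F-δ} covers everything, so the minimum is 2.

2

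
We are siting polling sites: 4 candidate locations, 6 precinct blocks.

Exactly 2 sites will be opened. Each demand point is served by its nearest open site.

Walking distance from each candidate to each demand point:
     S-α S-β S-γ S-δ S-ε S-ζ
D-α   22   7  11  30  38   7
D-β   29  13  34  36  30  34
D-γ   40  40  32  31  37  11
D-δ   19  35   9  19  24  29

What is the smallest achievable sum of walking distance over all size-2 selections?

85

Open {D-α, D-δ}.
  S-α→D-δ 19, S-β→D-α 7, S-γ→D-δ 9, S-δ→D-δ 19, S-ε→D-δ 24, S-ζ→D-α 7  ⇒ total 85.
Compare {D-α, D-β}: total 107.
Compare {D-β, D-δ}: total 113.
No size-2 selection does better; minimum is 85.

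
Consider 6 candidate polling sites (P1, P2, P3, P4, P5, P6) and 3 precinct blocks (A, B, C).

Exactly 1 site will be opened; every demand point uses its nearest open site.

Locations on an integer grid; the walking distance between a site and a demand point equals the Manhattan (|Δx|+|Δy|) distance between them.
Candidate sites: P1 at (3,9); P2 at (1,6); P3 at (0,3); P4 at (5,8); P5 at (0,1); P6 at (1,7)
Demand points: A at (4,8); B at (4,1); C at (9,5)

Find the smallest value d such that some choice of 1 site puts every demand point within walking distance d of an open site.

Open {P4}.
  Farthest demand point is B at walking distance 8 (to P4); all others are ≤ 8.
With {P2} the worst case is 9.
With {P1} the worst case is 10.
No size-1 selection achieves below 8.

8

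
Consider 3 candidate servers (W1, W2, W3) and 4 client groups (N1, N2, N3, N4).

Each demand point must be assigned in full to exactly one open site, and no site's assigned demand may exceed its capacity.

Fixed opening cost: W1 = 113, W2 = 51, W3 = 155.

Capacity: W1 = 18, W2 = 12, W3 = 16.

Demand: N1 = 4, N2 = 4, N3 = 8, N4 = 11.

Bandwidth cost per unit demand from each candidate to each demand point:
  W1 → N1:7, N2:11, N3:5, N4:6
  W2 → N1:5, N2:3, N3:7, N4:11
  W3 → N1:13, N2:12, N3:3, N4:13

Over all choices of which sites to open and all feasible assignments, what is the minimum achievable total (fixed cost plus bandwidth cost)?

Open {W1, W2}; cheapest assignment that respects the capacities:
  W1 (cap 18, load 15): N1, N4 — cost 4×7 + 11×6 = 94
  W2 (cap 12, load 12): N2, N3 — cost 4×3 + 8×7 = 68
  Shipping 162, fixed 164 → total 326.
  Any other capacity-feasible assignment to {W1, W2} ships for at least 162.
Compare {W1, W3}: its best feasible assignment gives total 434.
Compare {W1, W2, W3}: its best feasible assignment gives total 441.
Every other set of open sites that can feasibly serve all demand totals ≥ 434 even under its best assignment. Minimum: 326.

326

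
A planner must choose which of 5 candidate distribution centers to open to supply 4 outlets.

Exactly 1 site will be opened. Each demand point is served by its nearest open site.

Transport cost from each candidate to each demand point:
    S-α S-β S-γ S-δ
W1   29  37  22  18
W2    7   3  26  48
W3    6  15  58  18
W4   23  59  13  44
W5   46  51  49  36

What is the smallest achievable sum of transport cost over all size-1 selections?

Open {W2}.
  S-α→W2 7, S-β→W2 3, S-γ→W2 26, S-δ→W2 48  ⇒ total 84.
Compare {W3}: total 97.
Compare {W1}: total 106.
No size-1 selection does better; minimum is 84.

84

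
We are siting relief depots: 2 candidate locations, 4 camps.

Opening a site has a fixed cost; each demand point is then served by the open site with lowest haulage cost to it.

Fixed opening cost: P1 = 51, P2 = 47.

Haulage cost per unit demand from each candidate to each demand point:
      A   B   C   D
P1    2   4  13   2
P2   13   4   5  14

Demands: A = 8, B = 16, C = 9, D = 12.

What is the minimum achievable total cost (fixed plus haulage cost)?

Open {P1, P2}: assign each demand point to its cheapest open site.
  A→P1 8×2=16, B→P1 16×4=64, C→P2 9×5=45, D→P1 12×2=24
  haulage cost 149, fixed 98 → total 247.
Compare {P1}: haulage cost 221 + fixed 51 = 272.
Compare {P2}: haulage cost 381 + fixed 47 = 428.

247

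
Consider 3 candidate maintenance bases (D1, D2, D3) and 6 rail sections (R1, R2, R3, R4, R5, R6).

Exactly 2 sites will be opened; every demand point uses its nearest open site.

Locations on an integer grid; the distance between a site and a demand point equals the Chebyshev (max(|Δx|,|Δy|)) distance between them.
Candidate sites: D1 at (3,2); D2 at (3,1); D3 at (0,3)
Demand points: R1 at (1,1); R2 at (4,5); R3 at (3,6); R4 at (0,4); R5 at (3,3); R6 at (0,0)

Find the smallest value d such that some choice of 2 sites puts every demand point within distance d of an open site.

Open {D1, D3}.
  Farthest demand point is R2 at distance 3 (to D1); all others are ≤ 3.
With {D1, D2} the worst case is 4.
With {D2, D3} the worst case is 4.
No size-2 selection achieves below 3.

3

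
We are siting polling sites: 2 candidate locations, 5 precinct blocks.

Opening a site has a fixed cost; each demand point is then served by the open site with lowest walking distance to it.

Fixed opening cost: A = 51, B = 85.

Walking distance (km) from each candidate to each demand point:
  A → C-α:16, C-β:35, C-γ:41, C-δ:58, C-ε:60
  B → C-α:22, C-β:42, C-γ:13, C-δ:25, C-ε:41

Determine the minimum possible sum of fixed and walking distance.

228

Open {B}: assign each demand point to its cheapest open site.
  C-α→B 22, C-β→B 42, C-γ→B 13, C-δ→B 25, C-ε→B 41
  walking distance 143, fixed 85 → total 228.
Compare {A}: walking distance 210 + fixed 51 = 261.
Compare {A, B}: walking distance 130 + fixed 136 = 266.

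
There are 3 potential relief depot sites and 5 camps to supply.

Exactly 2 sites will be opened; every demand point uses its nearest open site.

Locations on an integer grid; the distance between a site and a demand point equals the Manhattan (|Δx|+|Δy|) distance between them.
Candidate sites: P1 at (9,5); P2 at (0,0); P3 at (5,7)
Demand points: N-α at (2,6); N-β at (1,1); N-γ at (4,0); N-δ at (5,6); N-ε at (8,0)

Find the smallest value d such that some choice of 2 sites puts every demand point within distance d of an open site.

8

Open {P1, P2}.
  Farthest demand point is N-α at distance 8 (to P1); all others are ≤ 8.
With {P2, P3} the worst case is 8.
With {P1, P3} the worst case is 10.
No size-2 selection achieves below 8.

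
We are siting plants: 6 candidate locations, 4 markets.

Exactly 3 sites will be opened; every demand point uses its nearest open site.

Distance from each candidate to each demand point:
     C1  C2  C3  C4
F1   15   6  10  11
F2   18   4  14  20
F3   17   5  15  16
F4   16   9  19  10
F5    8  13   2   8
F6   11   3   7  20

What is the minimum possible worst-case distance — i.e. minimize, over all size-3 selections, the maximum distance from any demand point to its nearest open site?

Open {F1, F2, F5}.
  Farthest demand point is C1 at distance 8 (to F5); all others are ≤ 8.
With {F1, F3, F5} the worst case is 8.
With {F1, F4, F5} the worst case is 8.
No size-3 selection achieves below 8.

8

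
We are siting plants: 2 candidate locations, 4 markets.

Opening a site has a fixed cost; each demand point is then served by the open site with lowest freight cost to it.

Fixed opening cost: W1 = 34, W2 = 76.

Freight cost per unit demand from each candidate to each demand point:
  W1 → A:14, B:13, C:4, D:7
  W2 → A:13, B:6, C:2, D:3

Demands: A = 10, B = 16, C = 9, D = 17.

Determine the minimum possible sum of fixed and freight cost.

Open {W2}: assign each demand point to its cheapest open site.
  A→W2 10×13=130, B→W2 16×6=96, C→W2 9×2=18, D→W2 17×3=51
  freight cost 295, fixed 76 → total 371.
Compare {W1, W2}: freight cost 295 + fixed 110 = 405.
Compare {W1}: freight cost 503 + fixed 34 = 537.

371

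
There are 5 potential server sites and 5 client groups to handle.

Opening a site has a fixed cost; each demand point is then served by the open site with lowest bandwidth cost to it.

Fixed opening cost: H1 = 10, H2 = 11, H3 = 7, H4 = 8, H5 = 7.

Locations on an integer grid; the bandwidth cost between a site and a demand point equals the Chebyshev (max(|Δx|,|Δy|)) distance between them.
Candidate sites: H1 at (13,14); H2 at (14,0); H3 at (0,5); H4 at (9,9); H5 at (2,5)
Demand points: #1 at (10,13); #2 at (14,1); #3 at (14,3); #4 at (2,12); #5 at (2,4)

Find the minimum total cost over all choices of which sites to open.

38

Open {H2, H5}: assign each demand point to its cheapest open site.
  #1→H5 8, #2→H2 1, #3→H2 3, #4→H5 7, #5→H5 1
  bandwidth cost 20, fixed 18 → total 38.
Compare {H4}: bandwidth cost 32 + fixed 8 = 40.
Compare {H2, H3}: bandwidth cost 23 + fixed 18 = 41.
Compare {H2, H4}: bandwidth cost 22 + fixed 19 = 41.
All other subsets cost ≥ 40. Minimum total cost: 38.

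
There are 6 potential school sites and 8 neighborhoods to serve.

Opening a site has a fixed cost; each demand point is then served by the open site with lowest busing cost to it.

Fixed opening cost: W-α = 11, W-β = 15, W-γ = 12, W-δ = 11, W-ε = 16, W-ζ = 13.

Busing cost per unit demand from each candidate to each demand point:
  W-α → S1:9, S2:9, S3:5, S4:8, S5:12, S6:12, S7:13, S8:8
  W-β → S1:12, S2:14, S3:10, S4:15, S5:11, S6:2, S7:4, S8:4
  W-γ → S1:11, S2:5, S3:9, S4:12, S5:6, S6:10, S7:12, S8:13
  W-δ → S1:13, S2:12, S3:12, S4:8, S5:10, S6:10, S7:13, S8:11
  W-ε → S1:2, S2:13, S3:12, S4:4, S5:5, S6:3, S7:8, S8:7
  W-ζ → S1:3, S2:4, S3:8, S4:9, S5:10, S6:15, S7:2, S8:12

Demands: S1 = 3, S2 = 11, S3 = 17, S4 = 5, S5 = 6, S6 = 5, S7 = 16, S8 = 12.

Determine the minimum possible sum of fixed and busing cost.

Open {W-α, W-β, W-ε, W-ζ}: assign each demand point to its cheapest open site.
  S1→W-ε 3×2=6, S2→W-ζ 11×4=44, S3→W-α 17×5=85, S4→W-ε 5×4=20, S5→W-ε 6×5=30, S6→W-β 5×2=10, S7→W-ζ 16×2=32, S8→W-β 12×4=48
  busing cost 275, fixed 55 → total 330.
Compare {W-α, W-β, W-δ, W-ε, W-ζ}: busing cost 275 + fixed 66 = 341.
Compare {W-α, W-β, W-γ, W-ε, W-ζ}: busing cost 275 + fixed 67 = 342.
Compare {W-α, W-β, W-γ, W-δ, W-ε, W-ζ}: busing cost 275 + fixed 78 = 353.
All other subsets cost ≥ 341. Minimum total cost: 330.

330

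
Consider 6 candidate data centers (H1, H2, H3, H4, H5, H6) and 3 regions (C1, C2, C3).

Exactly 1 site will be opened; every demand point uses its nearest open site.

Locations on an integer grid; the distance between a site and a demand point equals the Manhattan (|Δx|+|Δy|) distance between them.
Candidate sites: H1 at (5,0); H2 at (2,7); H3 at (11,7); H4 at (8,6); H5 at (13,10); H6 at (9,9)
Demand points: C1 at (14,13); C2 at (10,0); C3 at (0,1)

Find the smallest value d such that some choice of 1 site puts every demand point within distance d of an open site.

Open {H4}.
  Farthest demand point is C1 at distance 13 (to H4); all others are ≤ 13.
With {H3} the worst case is 17.
With {H6} the worst case is 17.
No size-1 selection achieves below 13.

13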